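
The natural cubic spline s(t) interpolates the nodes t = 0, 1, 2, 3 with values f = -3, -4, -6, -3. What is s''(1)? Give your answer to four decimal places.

Put M_i = s'' at the i-th knot. Here h = (1, 1, 1) and Δ = (-1, -2, 3), so the interior equations h_(i-1)·M_(i-1) + 2(h_(i-1)+h_i)·M_i + h_i·M_(i+1) = 6(Δ_i − Δ_(i-1)) read
  1·M_0 + 4·M_1 + 1·M_2 = 6(Δ_1 - Δ_0) = -6
  1·M_1 + 4·M_2 + 1·M_3 = 6(Δ_2 - Δ_1) = 30
Natural end conditions: M_0 = M_3 = 0.
Hence M_0 = 0, M_1 = -18/5, M_2 = 42/5, M_3 = 0.

-3.6000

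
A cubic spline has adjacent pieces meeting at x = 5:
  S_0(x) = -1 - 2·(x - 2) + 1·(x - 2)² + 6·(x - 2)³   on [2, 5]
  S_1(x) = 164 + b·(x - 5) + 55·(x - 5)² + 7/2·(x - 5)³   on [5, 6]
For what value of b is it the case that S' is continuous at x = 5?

S_0'(x) = -2 + 2·(x - 2) + 18·(x - 2)², so S_0'(5) = 166. On the right, S_1'(5) = b, so b = 166.

166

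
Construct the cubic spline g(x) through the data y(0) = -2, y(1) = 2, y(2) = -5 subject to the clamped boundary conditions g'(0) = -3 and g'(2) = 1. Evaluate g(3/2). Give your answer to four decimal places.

Write M_i for g''(x_i). With h_i = 1, 1 and divided differences Δ_i = 4, -7, the continuity of g' gives the tridiagonal system
  1·M_0 + 4·M_1 + 1·M_2 = 6(Δ_1 - Δ_0) = -66
Clamped end conditions give two more equations: 2h_0·M_0 + h_0·M_1 = 6(Δ_0 - g'(0)) = 42 and h_1·M_1 + 2h_1·M_2 = 6(g'(2) - Δ_1) = 48.
Solving the tridiagonal system: M_0 = 79/2, M_1 = -37, M_2 = 85/2.
On [1, 2], g(x) = 2 - 7/4·(x - 1) - 37/2·(x - 1)² + 53/4·(x - 1)³.
With (x - 1) = 1/2: g(3/2) = -59/32.

-1.8438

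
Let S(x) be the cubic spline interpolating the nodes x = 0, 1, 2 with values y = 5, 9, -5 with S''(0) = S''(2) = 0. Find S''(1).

Write m_i for S''(x_i). With h_i = 1, 1 and divided differences Δ_i = 4, -14, the continuity of S' gives the tridiagonal system
  1·m_0 + 4·m_1 + 1·m_2 = 6(Δ_1 - Δ_0) = -108
Natural end conditions: m_0 = m_2 = 0.
Solving: m_0 = 0, m_1 = -27, m_2 = 0.

-27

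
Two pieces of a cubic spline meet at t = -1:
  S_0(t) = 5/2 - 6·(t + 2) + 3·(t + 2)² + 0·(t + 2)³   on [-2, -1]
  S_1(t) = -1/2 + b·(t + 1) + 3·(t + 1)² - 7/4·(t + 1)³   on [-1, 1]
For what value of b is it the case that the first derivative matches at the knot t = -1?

0

S_0'(t) = -6 + 6·(t + 2) + 0·(t + 2)², so S_0'(-1) = 0. On the right, S_1'(-1) = b, so b = 0.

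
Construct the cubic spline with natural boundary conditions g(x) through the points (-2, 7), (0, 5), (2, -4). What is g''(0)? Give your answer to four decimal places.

Let M_i = g''(x_i). Step sizes h_i = 2, 2; slopes of the chords Δ_i = (y_(i+1) - y_i)/h_i = -1, -9/2.
  2·M_0 + 8·M_1 + 2·M_2 = 6(Δ_1 - Δ_0) = -21
Natural end conditions: M_0 = M_2 = 0.
Hence M_0 = 0, M_1 = -21/8, M_2 = 0.

-2.6250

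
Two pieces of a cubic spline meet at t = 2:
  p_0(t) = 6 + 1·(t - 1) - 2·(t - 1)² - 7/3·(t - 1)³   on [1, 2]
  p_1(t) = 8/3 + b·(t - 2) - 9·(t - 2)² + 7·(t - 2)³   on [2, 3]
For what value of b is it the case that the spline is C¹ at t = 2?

-10

p_0'(t) = 1 - 4·(t - 1) - 7·(t - 1)², so p_0'(2) = -10. On the right, p_1'(2) = b, so b = -10.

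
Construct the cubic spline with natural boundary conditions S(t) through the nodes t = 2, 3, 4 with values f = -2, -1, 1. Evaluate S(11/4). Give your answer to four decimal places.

Write M_i for S''(x_i). With h_i = 1, 1 and divided differences Δ_i = 1, 2, the continuity of S' gives the tridiagonal system
  1·M_0 + 4·M_1 + 1·M_2 = 6(Δ_1 - Δ_0) = 6
Natural end conditions: M_0 = M_2 = 0.
Solving the tridiagonal system: M_0 = 0, M_1 = 3/2, M_2 = 0.
On [2, 3], S(t) = -2 + 3/4·(t - 2) + 0·(t - 2)² + 1/4·(t - 2)³.
With (t - 2) = 3/4: S(11/4) = -341/256.

-1.3320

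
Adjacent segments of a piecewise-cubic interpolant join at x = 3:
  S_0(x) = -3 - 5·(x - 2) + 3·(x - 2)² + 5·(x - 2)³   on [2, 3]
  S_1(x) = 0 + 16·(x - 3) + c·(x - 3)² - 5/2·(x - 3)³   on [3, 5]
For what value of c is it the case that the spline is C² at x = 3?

18

S_0''(x) = 6 + 30·(x - 2), so S_0''(3) = 36. On the right, S_1''(3) = 2c, so c = 18.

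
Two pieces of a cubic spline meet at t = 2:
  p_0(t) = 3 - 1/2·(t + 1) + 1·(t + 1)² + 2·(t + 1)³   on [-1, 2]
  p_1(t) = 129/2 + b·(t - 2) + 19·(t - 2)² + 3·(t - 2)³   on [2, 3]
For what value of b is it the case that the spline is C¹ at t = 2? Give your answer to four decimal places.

p_0'(t) = -1/2 + 2·(t + 1) + 6·(t + 1)², so p_0'(2) = 119/2. On the right, p_1'(2) = b, so b = 119/2.

59.5000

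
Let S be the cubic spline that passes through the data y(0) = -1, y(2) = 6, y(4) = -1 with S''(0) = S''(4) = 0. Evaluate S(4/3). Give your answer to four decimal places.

Let M_i = S''(x_i). Step sizes h_i = 2, 2; slopes of the chords Δ_i = (y_(i+1) - y_i)/h_i = 7/2, -7/2.
  2·M_0 + 8·M_1 + 2·M_2 = 6(Δ_1 - Δ_0) = -42
Natural end conditions: M_0 = M_2 = 0.
Solving the tridiagonal system: M_0 = 0, M_1 = -21/4, M_2 = 0.
On [0, 2], S(t) = -1 + 21/4·t + 0·t² - 7/16·t³.
With t = 4/3: S(4/3) = 134/27.

4.9630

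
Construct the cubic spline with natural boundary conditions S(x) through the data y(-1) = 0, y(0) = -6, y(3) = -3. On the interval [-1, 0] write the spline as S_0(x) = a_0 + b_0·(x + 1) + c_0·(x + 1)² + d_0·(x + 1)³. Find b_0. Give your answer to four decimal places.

Put σ_i = S'' at the i-th knot. Here h = (1, 3) and Δ = (-6, 1), so the interior equations h_(i-1)·σ_(i-1) + 2(h_(i-1)+h_i)·σ_i + h_i·σ_(i+1) = 6(Δ_i − Δ_(i-1)) read
  1·σ_0 + 8·σ_1 + 3·σ_2 = 6(Δ_1 - Δ_0) = 42
Natural end conditions: σ_0 = σ_2 = 0.
Forward elimination and back-substitution give σ_0 = 0, σ_1 = 21/4, σ_2 = 0.
On [-1, 0], with S_0(x) = a_0 + b_0·(x + 1) + c_0·(x + 1)² + d_0·(x + 1)³: c_0 = σ_0/2 = 0, d_0 = (σ_1 - σ_0)/(6h_0) = 7/8, b_0 = Δ_0 - h_0(2σ_0 + σ_1)/6 = -55/8.

-6.8750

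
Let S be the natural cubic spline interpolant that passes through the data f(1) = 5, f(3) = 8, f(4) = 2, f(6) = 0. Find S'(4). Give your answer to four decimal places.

-5.2857

With σ_i denoting the second derivative at x_i, h_i = 2, 1, 2, and Δ_i = (y_(i+1) − y_i)/h_i = 3/2, -6, -1:
  2·σ_0 + 6·σ_1 + 1·σ_2 = 6(Δ_1 - Δ_0) = -45
  1·σ_1 + 6·σ_2 + 2·σ_3 = 6(Δ_2 - Δ_1) = 30
Natural end conditions: σ_0 = σ_3 = 0.
Solving: σ_0 = 0, σ_1 = -60/7, σ_2 = 45/7, σ_3 = 0.
On [4, 6], S'(x) = b_2 + 2c_2·(x - 4) + 3d_2·(x - 4)² with b_2 = Δ_2 - h_2(2σ_2 + σ_3)/6 = -37/7, c_2 = σ_2/2 = 45/14, d_2 = (σ_3 - σ_2)/(6h_2) = -15/28. So S'(4) = -37/7.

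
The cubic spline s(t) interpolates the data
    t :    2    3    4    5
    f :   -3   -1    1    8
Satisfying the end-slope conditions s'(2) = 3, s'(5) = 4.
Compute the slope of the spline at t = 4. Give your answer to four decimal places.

5.5333

Write M_i for s''(x_i). With h_i = 1, 1, 1 and divided differences Δ_i = 2, 2, 7, the continuity of s' gives the tridiagonal system
  1·M_0 + 4·M_1 + 1·M_2 = 6(Δ_1 - Δ_0) = 0
  1·M_1 + 4·M_2 + 1·M_3 = 6(Δ_2 - Δ_1) = 30
Clamped end conditions give two more equations: 2h_0·M_0 + h_0·M_1 = 6(Δ_0 - s'(2)) = -6 and h_2·M_2 + 2h_2·M_3 = 6(s'(5) - Δ_2) = -18.
Solving the tridiagonal system: M_0 = -26/15, M_1 = -38/15, M_2 = 178/15, M_3 = -224/15.
On [4, 5], s'(t) = b_2 + 2c_2·(t - 4) + 3d_2·(t - 4)² with b_2 = Δ_2 - h_2(2M_2 + M_3)/6 = 83/15, c_2 = M_2/2 = 89/15, d_2 = (M_3 - M_2)/(6h_2) = -67/15. So s'(4) = 83/15.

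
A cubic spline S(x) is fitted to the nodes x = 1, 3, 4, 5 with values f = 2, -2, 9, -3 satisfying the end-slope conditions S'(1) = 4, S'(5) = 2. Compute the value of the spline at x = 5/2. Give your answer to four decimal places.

-3.9915

Put σ_i = S'' at the i-th knot. Here h = (2, 1, 1) and Δ = (-2, 11, -12), so the interior equations h_(i-1)·σ_(i-1) + 2(h_(i-1)+h_i)·σ_i + h_i·σ_(i+1) = 6(Δ_i − Δ_(i-1)) read
  2·σ_0 + 6·σ_1 + 1·σ_2 = 6(Δ_1 - Δ_0) = 78
  1·σ_1 + 4·σ_2 + 1·σ_3 = 6(Δ_2 - Δ_1) = -138
Clamped end conditions give two more equations: 2h_0·σ_0 + h_0·σ_1 = 6(Δ_0 - S'(1)) = -36 and h_2·σ_2 + 2h_2·σ_3 = 6(S'(5) - Δ_2) = 84.
Hence σ_0 = -271/11, σ_1 = 344/11, σ_2 = -664/11, σ_3 = 794/11.
On [1, 3], S(x) = 2 + 4·(x - 1) - 271/22·(x - 1)² + 205/44·(x - 1)³.
With (x - 1) = 3/2: S(5/2) = -1405/352.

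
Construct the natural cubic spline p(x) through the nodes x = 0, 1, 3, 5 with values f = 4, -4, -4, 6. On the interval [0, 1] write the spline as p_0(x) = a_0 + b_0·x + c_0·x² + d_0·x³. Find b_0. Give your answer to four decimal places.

Let m_i = p''(x_i). Step sizes h_i = 1, 2, 2; slopes of the chords Δ_i = (y_(i+1) - y_i)/h_i = -8, 0, 5.
  1·m_0 + 6·m_1 + 2·m_2 = 6(Δ_1 - Δ_0) = 48
  2·m_1 + 8·m_2 + 2·m_3 = 6(Δ_2 - Δ_1) = 30
Natural end conditions: m_0 = m_3 = 0.
Solving: m_0 = 0, m_1 = 81/11, m_2 = 21/11, m_3 = 0.
On [0, 1], with p_0(x) = a_0 + b_0·x + c_0·x² + d_0·x³: c_0 = m_0/2 = 0, d_0 = (m_1 - m_0)/(6h_0) = 27/22, b_0 = Δ_0 - h_0(2m_0 + m_1)/6 = -203/22.

-9.2273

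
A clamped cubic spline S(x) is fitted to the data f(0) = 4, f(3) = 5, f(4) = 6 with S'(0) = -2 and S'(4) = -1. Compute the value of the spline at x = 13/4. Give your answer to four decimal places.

With M_i denoting the second derivative at x_i, h_i = 3, 1, and Δ_i = (y_(i+1) − y_i)/h_i = 1/3, 1:
  3·M_0 + 8·M_1 + 1·M_2 = 6(Δ_1 - Δ_0) = 4
Clamped end conditions give two more equations: 2h_0·M_0 + h_0·M_1 = 6(Δ_0 - S'(0)) = 14 and h_1·M_1 + 2h_1·M_2 = 6(S'(4) - Δ_1) = -12.
Solving: M_0 = 25/12, M_1 = 1/2, M_2 = -25/4.
On [3, 4], S(x) = 5 + 15/8·(x - 3) + 1/4·(x - 3)² - 9/8·(x - 3)³.
With (x - 3) = 1/4: S(13/4) = 2799/512.

5.4668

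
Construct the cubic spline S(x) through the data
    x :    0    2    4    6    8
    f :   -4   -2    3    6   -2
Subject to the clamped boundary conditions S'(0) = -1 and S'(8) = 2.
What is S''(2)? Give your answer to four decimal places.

Let M_i = S''(x_i). Step sizes h_i = 2, 2, 2, 2; slopes of the chords Δ_i = (y_(i+1) - y_i)/h_i = 1, 5/2, 3/2, -4.
  2·M_0 + 8·M_1 + 2·M_2 = 6(Δ_1 - Δ_0) = 9
  2·M_1 + 8·M_2 + 2·M_3 = 6(Δ_2 - Δ_1) = -6
  2·M_2 + 8·M_3 + 2·M_4 = 6(Δ_3 - Δ_2) = -33
Clamped end conditions give two more equations: 2h_0·M_0 + h_0·M_1 = 6(Δ_0 - S'(0)) = 12 and h_3·M_3 + 2h_3·M_4 = 6(S'(8) - Δ_3) = 36.
Forward elimination and back-substitution give M_0 = 165/56, M_1 = 3/28, M_2 = 9/8, M_3 = -213/28, M_4 = 717/56.

0.1071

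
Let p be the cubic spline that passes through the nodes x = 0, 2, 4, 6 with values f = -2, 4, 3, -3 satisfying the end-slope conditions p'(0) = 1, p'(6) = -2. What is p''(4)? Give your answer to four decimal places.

-1.6000

Let σ_i = p''(x_i). Step sizes h_i = 2, 2, 2; slopes of the chords Δ_i = (y_(i+1) - y_i)/h_i = 3, -1/2, -3.
  2·σ_0 + 8·σ_1 + 2·σ_2 = 6(Δ_1 - Δ_0) = -21
  2·σ_1 + 8·σ_2 + 2·σ_3 = 6(Δ_2 - Δ_1) = -15
Clamped end conditions give two more equations: 2h_0·σ_0 + h_0·σ_1 = 6(Δ_0 - p'(0)) = 12 and h_2·σ_2 + 2h_2·σ_3 = 6(p'(6) - Δ_2) = 6.
Solving the tridiagonal system: σ_0 = 47/10, σ_1 = -17/5, σ_2 = -8/5, σ_3 = 23/10.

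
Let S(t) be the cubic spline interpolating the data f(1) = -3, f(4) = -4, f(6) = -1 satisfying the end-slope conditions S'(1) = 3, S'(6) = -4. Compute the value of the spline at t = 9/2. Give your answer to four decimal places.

-2.6641

With m_i denoting the second derivative at x_i, h_i = 3, 2, and Δ_i = (y_(i+1) − y_i)/h_i = -1/3, 3/2:
  3·m_0 + 10·m_1 + 2·m_2 = 6(Δ_1 - Δ_0) = 11
Clamped end conditions give two more equations: 2h_0·m_0 + h_0·m_1 = 6(Δ_0 - S'(1)) = -20 and h_1·m_1 + 2h_1·m_2 = 6(S'(6) - Δ_1) = -33.
Solving: m_0 = -35/6, m_1 = 5, m_2 = -43/4.
On [4, 6], S(t) = -4 + 7/4·(t - 4) + 5/2·(t - 4)² - 21/16·(t - 4)³.
With (t - 4) = 1/2: S(9/2) = -341/128.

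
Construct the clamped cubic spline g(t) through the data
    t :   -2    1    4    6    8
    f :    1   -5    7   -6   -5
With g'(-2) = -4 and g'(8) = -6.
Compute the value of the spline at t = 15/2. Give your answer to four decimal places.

-3.6683

With m_i denoting the second derivative at x_i, h_i = 3, 3, 2, 2, and Δ_i = (y_(i+1) − y_i)/h_i = -2, 4, -13/2, 1/2:
  3·m_0 + 12·m_1 + 3·m_2 = 6(Δ_1 - Δ_0) = 36
  3·m_1 + 10·m_2 + 2·m_3 = 6(Δ_2 - Δ_1) = -63
  2·m_2 + 8·m_3 + 2·m_4 = 6(Δ_3 - Δ_2) = 42
Clamped end conditions give two more equations: 2h_0·m_0 + h_0·m_1 = 6(Δ_0 - g'(-2)) = 12 and h_3·m_3 + 2h_3·m_4 = 6(g'(8) - Δ_3) = -39.
Solving the tridiagonal system: m_0 = -32/35, m_1 = 204/35, m_2 = -52/5, m_3 = 823/70, m_4 = -547/35.
On [6, 8], g(t) = -6 - 149/70·(t - 6) + 823/140·(t - 6)² - 639/280·(t - 6)³.
With (t - 6) = 3/2: g(15/2) = -8217/2240.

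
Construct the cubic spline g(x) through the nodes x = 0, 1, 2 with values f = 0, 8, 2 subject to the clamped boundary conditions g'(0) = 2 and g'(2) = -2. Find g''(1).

Write M_i for g''(x_i). With h_i = 1, 1 and divided differences Δ_i = 8, -6, the continuity of g' gives the tridiagonal system
  1·M_0 + 4·M_1 + 1·M_2 = 6(Δ_1 - Δ_0) = -84
Clamped end conditions give two more equations: 2h_0·M_0 + h_0·M_1 = 6(Δ_0 - g'(0)) = 36 and h_1·M_1 + 2h_1·M_2 = 6(g'(2) - Δ_1) = 24.
Solving the tridiagonal system: M_0 = 37, M_1 = -38, M_2 = 31.

-38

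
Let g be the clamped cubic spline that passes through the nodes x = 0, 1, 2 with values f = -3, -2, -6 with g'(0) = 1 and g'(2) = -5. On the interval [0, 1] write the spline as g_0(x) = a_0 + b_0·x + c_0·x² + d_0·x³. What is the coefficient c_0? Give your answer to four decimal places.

With σ_i denoting the second derivative at x_i, h_i = 1, 1, and Δ_i = (y_(i+1) − y_i)/h_i = 1, -4:
  1·σ_0 + 4·σ_1 + 1·σ_2 = 6(Δ_1 - Δ_0) = -30
Clamped end conditions give two more equations: 2h_0·σ_0 + h_0·σ_1 = 6(Δ_0 - g'(0)) = 0 and h_1·σ_1 + 2h_1·σ_2 = 6(g'(2) - Δ_1) = -6.
Solving the tridiagonal system: σ_0 = 9/2, σ_1 = -9, σ_2 = 3/2.
On [0, 1], with g_0(x) = a_0 + b_0·x + c_0·x² + d_0·x³: c_0 = σ_0/2 = 9/4, d_0 = (σ_1 - σ_0)/(6h_0) = -9/4, b_0 = Δ_0 - h_0(2σ_0 + σ_1)/6 = 1.

2.2500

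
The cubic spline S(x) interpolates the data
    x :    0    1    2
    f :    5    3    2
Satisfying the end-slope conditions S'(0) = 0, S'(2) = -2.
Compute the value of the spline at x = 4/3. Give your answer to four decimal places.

2.6296

With m_i denoting the second derivative at x_i, h_i = 1, 1, and Δ_i = (y_(i+1) − y_i)/h_i = -2, -1:
  1·m_0 + 4·m_1 + 1·m_2 = 6(Δ_1 - Δ_0) = 6
Clamped end conditions give two more equations: 2h_0·m_0 + h_0·m_1 = 6(Δ_0 - S'(0)) = -12 and h_1·m_1 + 2h_1·m_2 = 6(S'(2) - Δ_1) = -6.
Solving: m_0 = -17/2, m_1 = 5, m_2 = -11/2.
On [1, 2], S(x) = 3 - 7/4·(x - 1) + 5/2·(x - 1)² - 7/4·(x - 1)³.
With (x - 1) = 1/3: S(4/3) = 71/27.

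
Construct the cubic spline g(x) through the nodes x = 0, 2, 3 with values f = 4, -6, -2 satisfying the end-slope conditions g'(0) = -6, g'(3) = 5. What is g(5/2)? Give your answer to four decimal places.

-4.5208

Put σ_i = g'' at the i-th knot. Here h = (2, 1) and Δ = (-5, 4), so the interior equations h_(i-1)·σ_(i-1) + 2(h_(i-1)+h_i)·σ_i + h_i·σ_(i+1) = 6(Δ_i − Δ_(i-1)) read
  2·σ_0 + 6·σ_1 + 1·σ_2 = 6(Δ_1 - Δ_0) = 54
Clamped end conditions give two more equations: 2h_0·σ_0 + h_0·σ_1 = 6(Δ_0 - g'(0)) = 6 and h_1·σ_1 + 2h_1·σ_2 = 6(g'(3) - Δ_1) = 6.
Solving the tridiagonal system: σ_0 = -23/6, σ_1 = 32/3, σ_2 = -7/3.
On [2, 3], g(x) = -6 + 5/6·(x - 2) + 16/3·(x - 2)² - 13/6·(x - 2)³.
With (x - 2) = 1/2: g(5/2) = -217/48.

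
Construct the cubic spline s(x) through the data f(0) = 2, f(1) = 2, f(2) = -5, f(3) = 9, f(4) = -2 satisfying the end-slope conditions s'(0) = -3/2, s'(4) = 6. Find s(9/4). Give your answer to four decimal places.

With σ_i denoting the second derivative at x_i, h_i = 1, 1, 1, 1, and Δ_i = (y_(i+1) − y_i)/h_i = 0, -7, 14, -11:
  1·σ_0 + 4·σ_1 + 1·σ_2 = 6(Δ_1 - Δ_0) = -42
  1·σ_1 + 4·σ_2 + 1·σ_3 = 6(Δ_2 - Δ_1) = 126
  1·σ_2 + 4·σ_3 + 1·σ_4 = 6(Δ_3 - Δ_2) = -150
Clamped end conditions give two more equations: 2h_0·σ_0 + h_0·σ_1 = 6(Δ_0 - s'(0)) = 9 and h_3·σ_3 + 2h_3·σ_4 = 6(s'(4) - Δ_3) = 102.
Solving: σ_0 = 1083/56, σ_1 = -831/28, σ_2 = 459/8, σ_3 = -2067/28, σ_4 = 4923/56.
On [2, 3], s(x) = -5 + 201/28·(x - 2) + 459/16·(x - 2)² - 2449/112·(x - 2)³.
With (x - 2) = 1/4: s(9/4) = -12573/7168.

-1.7540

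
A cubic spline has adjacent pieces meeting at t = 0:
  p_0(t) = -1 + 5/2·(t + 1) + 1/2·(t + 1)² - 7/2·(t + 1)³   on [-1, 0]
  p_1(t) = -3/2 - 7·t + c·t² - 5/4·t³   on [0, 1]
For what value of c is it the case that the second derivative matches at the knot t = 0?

-10

p_0''(t) = 1 - 21·(t + 1), so p_0''(0) = -20. On the right, p_1''(0) = 2c, so c = -10.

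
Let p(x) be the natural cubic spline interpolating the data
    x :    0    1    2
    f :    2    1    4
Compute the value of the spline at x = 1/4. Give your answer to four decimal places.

1.5156

With m_i denoting the second derivative at x_i, h_i = 1, 1, and Δ_i = (y_(i+1) − y_i)/h_i = -1, 3:
  1·m_0 + 4·m_1 + 1·m_2 = 6(Δ_1 - Δ_0) = 24
Natural end conditions: m_0 = m_2 = 0.
Solving the tridiagonal system: m_0 = 0, m_1 = 6, m_2 = 0.
On [0, 1], p(x) = 2 - 2·x + 0·x² + 1·x³.
With x = 1/4: p(1/4) = 97/64.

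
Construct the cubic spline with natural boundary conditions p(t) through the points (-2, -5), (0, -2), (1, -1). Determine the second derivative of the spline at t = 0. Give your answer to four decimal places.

-0.5000

With M_i denoting the second derivative at x_i, h_i = 2, 1, and Δ_i = (y_(i+1) − y_i)/h_i = 3/2, 1:
  2·M_0 + 6·M_1 + 1·M_2 = 6(Δ_1 - Δ_0) = -3
Natural end conditions: M_0 = M_2 = 0.
Solving: M_0 = 0, M_1 = -1/2, M_2 = 0.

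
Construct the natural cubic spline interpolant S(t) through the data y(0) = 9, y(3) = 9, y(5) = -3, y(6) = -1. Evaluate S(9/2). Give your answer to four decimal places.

Let m_i = S''(x_i). Step sizes h_i = 3, 2, 1; slopes of the chords Δ_i = (y_(i+1) - y_i)/h_i = 0, -6, 2.
  3·m_0 + 10·m_1 + 2·m_2 = 6(Δ_1 - Δ_0) = -36
  2·m_1 + 6·m_2 + 1·m_3 = 6(Δ_2 - Δ_1) = 48
Natural end conditions: m_0 = m_3 = 0.
Forward elimination and back-substitution give m_0 = 0, m_1 = -39/7, m_2 = 69/7, m_3 = 0.
On [3, 5], S(t) = 9 - 39/7·(t - 3) - 39/14·(t - 3)² + 9/7·(t - 3)³.
With (t - 3) = 3/2: S(9/2) = -9/7.

-1.2857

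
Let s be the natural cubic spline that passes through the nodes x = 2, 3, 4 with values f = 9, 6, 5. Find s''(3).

Put m_i = s'' at the i-th knot. Here h = (1, 1) and Δ = (-3, -1), so the interior equations h_(i-1)·m_(i-1) + 2(h_(i-1)+h_i)·m_i + h_i·m_(i+1) = 6(Δ_i − Δ_(i-1)) read
  1·m_0 + 4·m_1 + 1·m_2 = 6(Δ_1 - Δ_0) = 12
Natural end conditions: m_0 = m_2 = 0.
Solving: m_0 = 0, m_1 = 3, m_2 = 0.

3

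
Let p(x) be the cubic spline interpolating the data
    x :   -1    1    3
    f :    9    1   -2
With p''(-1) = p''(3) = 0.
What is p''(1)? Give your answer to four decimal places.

Let M_i = p''(x_i). Step sizes h_i = 2, 2; slopes of the chords Δ_i = (y_(i+1) - y_i)/h_i = -4, -3/2.
  2·M_0 + 8·M_1 + 2·M_2 = 6(Δ_1 - Δ_0) = 15
Natural end conditions: M_0 = M_2 = 0.
Solving: M_0 = 0, M_1 = 15/8, M_2 = 0.

1.8750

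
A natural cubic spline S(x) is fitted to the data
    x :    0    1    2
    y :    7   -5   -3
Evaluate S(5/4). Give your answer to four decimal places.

With m_i denoting the second derivative at x_i, h_i = 1, 1, and Δ_i = (y_(i+1) − y_i)/h_i = -12, 2:
  1·m_0 + 4·m_1 + 1·m_2 = 6(Δ_1 - Δ_0) = 84
Natural end conditions: m_0 = m_2 = 0.
Hence m_0 = 0, m_1 = 21, m_2 = 0.
On [1, 2], S(x) = -5 - 5·(x - 1) + 21/2·(x - 1)² - 7/2·(x - 1)³.
With (x - 1) = 1/4: S(5/4) = -723/128.

-5.6484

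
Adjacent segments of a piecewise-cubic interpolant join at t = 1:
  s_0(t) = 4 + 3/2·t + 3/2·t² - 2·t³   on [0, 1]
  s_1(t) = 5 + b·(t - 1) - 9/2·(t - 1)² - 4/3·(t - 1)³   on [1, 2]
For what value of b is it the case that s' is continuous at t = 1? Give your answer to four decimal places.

-1.5000

s_0'(t) = 3/2 + 3·t - 6·t², so s_0'(1) = -3/2. On the right, s_1'(1) = b, so b = -3/2.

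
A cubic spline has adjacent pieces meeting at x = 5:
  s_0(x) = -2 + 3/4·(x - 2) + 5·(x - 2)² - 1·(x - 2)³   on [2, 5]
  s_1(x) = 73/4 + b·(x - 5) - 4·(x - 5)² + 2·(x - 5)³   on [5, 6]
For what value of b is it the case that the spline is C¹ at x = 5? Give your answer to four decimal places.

s_0'(x) = 3/4 + 10·(x - 2) - 3·(x - 2)², so s_0'(5) = 15/4. On the right, s_1'(5) = b, so b = 15/4.

3.7500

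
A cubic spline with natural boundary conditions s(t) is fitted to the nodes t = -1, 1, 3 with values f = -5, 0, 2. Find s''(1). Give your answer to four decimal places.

Put M_i = s'' at the i-th knot. Here h = (2, 2) and Δ = (5/2, 1), so the interior equations h_(i-1)·M_(i-1) + 2(h_(i-1)+h_i)·M_i + h_i·M_(i+1) = 6(Δ_i − Δ_(i-1)) read
  2·M_0 + 8·M_1 + 2·M_2 = 6(Δ_1 - Δ_0) = -9
Natural end conditions: M_0 = M_2 = 0.
Solving: M_0 = 0, M_1 = -9/8, M_2 = 0.

-1.1250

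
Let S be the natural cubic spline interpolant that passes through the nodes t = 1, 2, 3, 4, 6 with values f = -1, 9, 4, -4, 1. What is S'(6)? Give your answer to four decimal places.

Write M_i for S''(x_i). With h_i = 1, 1, 1, 2 and divided differences Δ_i = 10, -5, -8, 5/2, the continuity of S' gives the tridiagonal system
  1·M_0 + 4·M_1 + 1·M_2 = 6(Δ_1 - Δ_0) = -90
  1·M_1 + 4·M_2 + 1·M_3 = 6(Δ_2 - Δ_1) = -18
  1·M_2 + 6·M_3 + 2·M_4 = 6(Δ_3 - Δ_2) = 63
Natural end conditions: M_0 = M_4 = 0.
Solving: M_0 = 0, M_1 = -1899/86, M_2 = -72/43, M_3 = 927/86, M_4 = 0.
On [4, 6], S'(t) = b_3 + 2c_3·(t - 4) + 3d_3·(t - 4)² with b_3 = Δ_3 - h_3(2M_3 + M_4)/6 = -403/86, c_3 = M_3/2 = 927/172, d_3 = (M_4 - M_3)/(6h_3) = -309/344. So S'(6) = 262/43.

6.0930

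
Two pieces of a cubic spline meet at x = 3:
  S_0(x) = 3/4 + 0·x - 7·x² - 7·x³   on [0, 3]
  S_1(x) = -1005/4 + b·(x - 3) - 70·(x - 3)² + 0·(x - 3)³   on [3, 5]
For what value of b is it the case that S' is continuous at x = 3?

S_0'(x) = 0 - 14·x - 21·x², so S_0'(3) = -231. On the right, S_1'(3) = b, so b = -231.

-231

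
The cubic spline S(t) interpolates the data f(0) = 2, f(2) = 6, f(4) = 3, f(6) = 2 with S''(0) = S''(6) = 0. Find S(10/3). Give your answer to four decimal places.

4.2222

Put M_i = S'' at the i-th knot. Here h = (2, 2, 2) and Δ = (2, -3/2, -1/2), so the interior equations h_(i-1)·M_(i-1) + 2(h_(i-1)+h_i)·M_i + h_i·M_(i+1) = 6(Δ_i − Δ_(i-1)) read
  2·M_0 + 8·M_1 + 2·M_2 = 6(Δ_1 - Δ_0) = -21
  2·M_1 + 8·M_2 + 2·M_3 = 6(Δ_2 - Δ_1) = 6
Natural end conditions: M_0 = M_3 = 0.
Forward elimination and back-substitution give M_0 = 0, M_1 = -3, M_2 = 3/2, M_3 = 0.
On [2, 4], S(t) = 6 + 0·(t - 2) - 3/2·(t - 2)² + 3/8·(t - 2)³.
With (t - 2) = 4/3: S(10/3) = 38/9.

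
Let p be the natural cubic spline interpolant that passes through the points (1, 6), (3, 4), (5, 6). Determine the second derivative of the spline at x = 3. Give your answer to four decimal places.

Let m_i = p''(x_i). Step sizes h_i = 2, 2; slopes of the chords Δ_i = (y_(i+1) - y_i)/h_i = -1, 1.
  2·m_0 + 8·m_1 + 2·m_2 = 6(Δ_1 - Δ_0) = 12
Natural end conditions: m_0 = m_2 = 0.
Solving: m_0 = 0, m_1 = 3/2, m_2 = 0.

1.5000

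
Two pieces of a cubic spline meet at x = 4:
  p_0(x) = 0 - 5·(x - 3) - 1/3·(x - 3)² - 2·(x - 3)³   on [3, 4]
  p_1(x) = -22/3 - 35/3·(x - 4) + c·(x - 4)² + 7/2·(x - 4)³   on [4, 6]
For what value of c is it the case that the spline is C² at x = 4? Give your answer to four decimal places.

p_0''(x) = -2/3 - 12·(x - 3), so p_0''(4) = -38/3. On the right, p_1''(4) = 2c, so c = -19/3.

-6.3333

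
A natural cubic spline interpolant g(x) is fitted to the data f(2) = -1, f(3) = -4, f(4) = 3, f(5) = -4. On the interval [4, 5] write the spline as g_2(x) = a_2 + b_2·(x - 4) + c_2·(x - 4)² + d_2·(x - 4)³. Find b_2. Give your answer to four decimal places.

1.8000

Write M_i for g''(x_i). With h_i = 1, 1, 1 and divided differences Δ_i = -3, 7, -7, the continuity of g' gives the tridiagonal system
  1·M_0 + 4·M_1 + 1·M_2 = 6(Δ_1 - Δ_0) = 60
  1·M_1 + 4·M_2 + 1·M_3 = 6(Δ_2 - Δ_1) = -84
Natural end conditions: M_0 = M_3 = 0.
Forward elimination and back-substitution give M_0 = 0, M_1 = 108/5, M_2 = -132/5, M_3 = 0.
On [4, 5], with g_2(x) = a_2 + b_2·(x - 4) + c_2·(x - 4)² + d_2·(x - 4)³: c_2 = M_2/2 = -66/5, d_2 = (M_3 - M_2)/(6h_2) = 22/5, b_2 = Δ_2 - h_2(2M_2 + M_3)/6 = 9/5.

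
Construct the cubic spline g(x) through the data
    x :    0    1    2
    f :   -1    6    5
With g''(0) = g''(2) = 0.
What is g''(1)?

-12

With m_i denoting the second derivative at x_i, h_i = 1, 1, and Δ_i = (y_(i+1) − y_i)/h_i = 7, -1:
  1·m_0 + 4·m_1 + 1·m_2 = 6(Δ_1 - Δ_0) = -48
Natural end conditions: m_0 = m_2 = 0.
Forward elimination and back-substitution give m_0 = 0, m_1 = -12, m_2 = 0.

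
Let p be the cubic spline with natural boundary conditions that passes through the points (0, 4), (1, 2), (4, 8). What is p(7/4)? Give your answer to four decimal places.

2.0234

Let M_i = p''(x_i). Step sizes h_i = 1, 3; slopes of the chords Δ_i = (y_(i+1) - y_i)/h_i = -2, 2.
  1·M_0 + 8·M_1 + 3·M_2 = 6(Δ_1 - Δ_0) = 24
Natural end conditions: M_0 = M_2 = 0.
Forward elimination and back-substitution give M_0 = 0, M_1 = 3, M_2 = 0.
On [1, 4], p(x) = 2 - 1·(x - 1) + 3/2·(x - 1)² - 1/6·(x - 1)³.
With (x - 1) = 3/4: p(7/4) = 259/128.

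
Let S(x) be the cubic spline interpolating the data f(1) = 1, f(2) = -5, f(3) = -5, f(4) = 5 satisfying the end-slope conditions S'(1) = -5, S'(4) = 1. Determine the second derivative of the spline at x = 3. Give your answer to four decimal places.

23.6000

Put M_i = S'' at the i-th knot. Here h = (1, 1, 1) and Δ = (-6, 0, 10), so the interior equations h_(i-1)·M_(i-1) + 2(h_(i-1)+h_i)·M_i + h_i·M_(i+1) = 6(Δ_i − Δ_(i-1)) read
  1·M_0 + 4·M_1 + 1·M_2 = 6(Δ_1 - Δ_0) = 36
  1·M_1 + 4·M_2 + 1·M_3 = 6(Δ_2 - Δ_1) = 60
Clamped end conditions give two more equations: 2h_0·M_0 + h_0·M_1 = 6(Δ_0 - S'(1)) = -6 and h_2·M_2 + 2h_2·M_3 = 6(S'(4) - Δ_2) = -54.
Hence M_0 = -26/5, M_1 = 22/5, M_2 = 118/5, M_3 = -194/5.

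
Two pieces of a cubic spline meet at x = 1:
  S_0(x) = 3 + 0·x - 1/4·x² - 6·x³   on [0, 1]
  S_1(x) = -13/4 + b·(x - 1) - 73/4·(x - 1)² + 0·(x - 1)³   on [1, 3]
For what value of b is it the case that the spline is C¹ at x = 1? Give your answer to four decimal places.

-18.5000

S_0'(x) = 0 - 1/2·x - 18·x², so S_0'(1) = -37/2. On the right, S_1'(1) = b, so b = -37/2.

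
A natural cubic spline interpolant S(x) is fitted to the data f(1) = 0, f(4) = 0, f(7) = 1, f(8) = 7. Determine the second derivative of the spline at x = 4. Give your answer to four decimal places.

-0.9885

Write M_i for S''(x_i). With h_i = 3, 3, 1 and divided differences Δ_i = 0, 1/3, 6, the continuity of S' gives the tridiagonal system
  3·M_0 + 12·M_1 + 3·M_2 = 6(Δ_1 - Δ_0) = 2
  3·M_1 + 8·M_2 + 1·M_3 = 6(Δ_2 - Δ_1) = 34
Natural end conditions: M_0 = M_3 = 0.
Solving: M_0 = 0, M_1 = -86/87, M_2 = 134/29, M_3 = 0.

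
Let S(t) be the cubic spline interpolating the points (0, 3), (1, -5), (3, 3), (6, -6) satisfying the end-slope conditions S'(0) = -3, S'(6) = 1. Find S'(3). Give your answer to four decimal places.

3.2632

Write M_i for S''(x_i). With h_i = 1, 2, 3 and divided differences Δ_i = -8, 4, -3, the continuity of S' gives the tridiagonal system
  1·M_0 + 6·M_1 + 2·M_2 = 6(Δ_1 - Δ_0) = 72
  2·M_1 + 10·M_2 + 3·M_3 = 6(Δ_2 - Δ_1) = -42
Clamped end conditions give two more equations: 2h_0·M_0 + h_0·M_1 = 6(Δ_0 - S'(0)) = -30 and h_2·M_2 + 2h_2·M_3 = 6(S'(6) - Δ_2) = 24.
Forward elimination and back-substitution give M_0 = -1420/57, M_1 = 1130/57, M_2 = -628/57, M_3 = 542/57.
On [3, 6], S'(t) = b_2 + 2c_2·(t - 3) + 3d_2·(t - 3)² with b_2 = Δ_2 - h_2(2M_2 + M_3)/6 = 62/19, c_2 = M_2/2 = -314/57, d_2 = (M_3 - M_2)/(6h_2) = 65/57. So S'(3) = 62/19.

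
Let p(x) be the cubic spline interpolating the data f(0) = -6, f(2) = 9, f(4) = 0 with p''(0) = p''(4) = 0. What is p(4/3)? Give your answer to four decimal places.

6.2222

Write M_i for p''(x_i). With h_i = 2, 2 and divided differences Δ_i = 15/2, -9/2, the continuity of p' gives the tridiagonal system
  2·M_0 + 8·M_1 + 2·M_2 = 6(Δ_1 - Δ_0) = -72
Natural end conditions: M_0 = M_2 = 0.
Forward elimination and back-substitution give M_0 = 0, M_1 = -9, M_2 = 0.
On [0, 2], p(x) = -6 + 21/2·x + 0·x² - 3/4·x³.
With x = 4/3: p(4/3) = 56/9.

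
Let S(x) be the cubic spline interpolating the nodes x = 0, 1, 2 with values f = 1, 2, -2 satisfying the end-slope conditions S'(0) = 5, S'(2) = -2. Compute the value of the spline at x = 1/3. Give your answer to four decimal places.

2.2222

With σ_i denoting the second derivative at x_i, h_i = 1, 1, and Δ_i = (y_(i+1) − y_i)/h_i = 1, -4:
  1·σ_0 + 4·σ_1 + 1·σ_2 = 6(Δ_1 - Δ_0) = -30
Clamped end conditions give two more equations: 2h_0·σ_0 + h_0·σ_1 = 6(Δ_0 - S'(0)) = -24 and h_1·σ_1 + 2h_1·σ_2 = 6(S'(2) - Δ_1) = 12.
Hence σ_0 = -8, σ_1 = -8, σ_2 = 10.
On [0, 1], S(x) = 1 + 5·x - 4·x² + 0·x³.
With x = 1/3: S(1/3) = 20/9.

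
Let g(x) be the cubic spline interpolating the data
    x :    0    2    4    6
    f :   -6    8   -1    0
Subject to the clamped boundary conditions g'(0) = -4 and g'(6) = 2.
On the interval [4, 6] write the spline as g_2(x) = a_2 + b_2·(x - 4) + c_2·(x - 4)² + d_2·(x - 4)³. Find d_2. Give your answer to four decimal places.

Put m_i = g'' at the i-th knot. Here h = (2, 2, 2) and Δ = (7, -9/2, 1/2), so the interior equations h_(i-1)·m_(i-1) + 2(h_(i-1)+h_i)·m_i + h_i·m_(i+1) = 6(Δ_i − Δ_(i-1)) read
  2·m_0 + 8·m_1 + 2·m_2 = 6(Δ_1 - Δ_0) = -69
  2·m_1 + 8·m_2 + 2·m_3 = 6(Δ_2 - Δ_1) = 30
Clamped end conditions give two more equations: 2h_0·m_0 + h_0·m_1 = 6(Δ_0 - g'(0)) = 66 and h_2·m_2 + 2h_2·m_3 = 6(g'(6) - Δ_2) = 9.
Hence m_0 = 25, m_1 = -17, m_2 = 17/2, m_3 = -2.
On [4, 6], with g_2(x) = a_2 + b_2·(x - 4) + c_2·(x - 4)² + d_2·(x - 4)³: c_2 = m_2/2 = 17/4, d_2 = (m_3 - m_2)/(6h_2) = -7/8, b_2 = Δ_2 - h_2(2m_2 + m_3)/6 = -9/2.

-0.8750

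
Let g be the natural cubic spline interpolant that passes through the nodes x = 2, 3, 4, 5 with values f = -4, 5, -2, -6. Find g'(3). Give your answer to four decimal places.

0.0667

Put M_i = g'' at the i-th knot. Here h = (1, 1, 1) and Δ = (9, -7, -4), so the interior equations h_(i-1)·M_(i-1) + 2(h_(i-1)+h_i)·M_i + h_i·M_(i+1) = 6(Δ_i − Δ_(i-1)) read
  1·M_0 + 4·M_1 + 1·M_2 = 6(Δ_1 - Δ_0) = -96
  1·M_1 + 4·M_2 + 1·M_3 = 6(Δ_2 - Δ_1) = 18
Natural end conditions: M_0 = M_3 = 0.
Forward elimination and back-substitution give M_0 = 0, M_1 = -134/5, M_2 = 56/5, M_3 = 0.
On [3, 4], g'(x) = b_1 + 2c_1·(x - 3) + 3d_1·(x - 3)² with b_1 = Δ_1 - h_1(2M_1 + M_2)/6 = 1/15, c_1 = M_1/2 = -67/5, d_1 = (M_2 - M_1)/(6h_1) = 19/3. So g'(3) = 1/15.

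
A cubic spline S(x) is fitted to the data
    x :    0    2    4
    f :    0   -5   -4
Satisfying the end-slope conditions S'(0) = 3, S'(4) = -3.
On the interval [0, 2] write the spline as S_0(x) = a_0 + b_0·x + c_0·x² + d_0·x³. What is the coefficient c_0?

Put M_i = S'' at the i-th knot. Here h = (2, 2) and Δ = (-5/2, 1/2), so the interior equations h_(i-1)·M_(i-1) + 2(h_(i-1)+h_i)·M_i + h_i·M_(i+1) = 6(Δ_i − Δ_(i-1)) read
  2·M_0 + 8·M_1 + 2·M_2 = 6(Δ_1 - Δ_0) = 18
Clamped end conditions give two more equations: 2h_0·M_0 + h_0·M_1 = 6(Δ_0 - S'(0)) = -33 and h_1·M_1 + 2h_1·M_2 = 6(S'(4) - Δ_1) = -21.
Solving: M_0 = -12, M_1 = 15/2, M_2 = -9.
On [0, 2], with S_0(x) = a_0 + b_0·x + c_0·x² + d_0·x³: c_0 = M_0/2 = -6, d_0 = (M_1 - M_0)/(6h_0) = 13/8, b_0 = Δ_0 - h_0(2M_0 + M_1)/6 = 3.

-6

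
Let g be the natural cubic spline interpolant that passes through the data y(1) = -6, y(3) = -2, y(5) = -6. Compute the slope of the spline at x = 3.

0

Write m_i for g''(x_i). With h_i = 2, 2 and divided differences Δ_i = 2, -2, the continuity of g' gives the tridiagonal system
  2·m_0 + 8·m_1 + 2·m_2 = 6(Δ_1 - Δ_0) = -24
Natural end conditions: m_0 = m_2 = 0.
Forward elimination and back-substitution give m_0 = 0, m_1 = -3, m_2 = 0.
On [3, 5], g'(x) = b_1 + 2c_1·(x - 3) + 3d_1·(x - 3)² with b_1 = Δ_1 - h_1(2m_1 + m_2)/6 = 0, c_1 = m_1/2 = -3/2, d_1 = (m_2 - m_1)/(6h_1) = 1/4. So g'(3) = 0.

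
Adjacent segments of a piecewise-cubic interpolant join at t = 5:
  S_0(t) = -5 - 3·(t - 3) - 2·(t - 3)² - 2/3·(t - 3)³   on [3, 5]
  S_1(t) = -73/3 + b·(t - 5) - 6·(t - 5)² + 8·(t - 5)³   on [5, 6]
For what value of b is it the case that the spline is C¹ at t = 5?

-19

S_0'(t) = -3 - 4·(t - 3) - 2·(t - 3)², so S_0'(5) = -19. On the right, S_1'(5) = b, so b = -19.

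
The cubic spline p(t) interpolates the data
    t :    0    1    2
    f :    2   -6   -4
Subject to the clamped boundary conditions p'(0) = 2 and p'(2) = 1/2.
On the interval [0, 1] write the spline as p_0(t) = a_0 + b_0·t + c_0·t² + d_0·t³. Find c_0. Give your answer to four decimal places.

-22.8750

With M_i denoting the second derivative at x_i, h_i = 1, 1, and Δ_i = (y_(i+1) − y_i)/h_i = -8, 2:
  1·M_0 + 4·M_1 + 1·M_2 = 6(Δ_1 - Δ_0) = 60
Clamped end conditions give two more equations: 2h_0·M_0 + h_0·M_1 = 6(Δ_0 - p'(0)) = -60 and h_1·M_1 + 2h_1·M_2 = 6(p'(2) - Δ_1) = -9.
Forward elimination and back-substitution give M_0 = -183/4, M_1 = 63/2, M_2 = -81/4.
On [0, 1], with p_0(t) = a_0 + b_0·t + c_0·t² + d_0·t³: c_0 = M_0/2 = -183/8, d_0 = (M_1 - M_0)/(6h_0) = 103/8, b_0 = Δ_0 - h_0(2M_0 + M_1)/6 = 2.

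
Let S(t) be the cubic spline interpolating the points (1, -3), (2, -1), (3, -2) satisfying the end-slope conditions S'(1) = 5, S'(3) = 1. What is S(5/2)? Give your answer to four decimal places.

-1.7188

Write M_i for S''(x_i). With h_i = 1, 1 and divided differences Δ_i = 2, -1, the continuity of S' gives the tridiagonal system
  1·M_0 + 4·M_1 + 1·M_2 = 6(Δ_1 - Δ_0) = -18
Clamped end conditions give two more equations: 2h_0·M_0 + h_0·M_1 = 6(Δ_0 - S'(1)) = -18 and h_1·M_1 + 2h_1·M_2 = 6(S'(3) - Δ_1) = 12.
Hence M_0 = -13/2, M_1 = -5, M_2 = 17/2.
On [2, 3], S(t) = -1 - 3/4·(t - 2) - 5/2·(t - 2)² + 9/4·(t - 2)³.
With (t - 2) = 1/2: S(5/2) = -55/32.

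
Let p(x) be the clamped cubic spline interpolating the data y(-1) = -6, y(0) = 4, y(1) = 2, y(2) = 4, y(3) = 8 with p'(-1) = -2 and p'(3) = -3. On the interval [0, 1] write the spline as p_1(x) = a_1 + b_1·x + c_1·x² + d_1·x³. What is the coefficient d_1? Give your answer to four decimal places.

Let M_i = p''(x_i). Step sizes h_i = 1, 1, 1, 1; slopes of the chords Δ_i = (y_(i+1) - y_i)/h_i = 10, -2, 2, 4.
  1·M_0 + 4·M_1 + 1·M_2 = 6(Δ_1 - Δ_0) = -72
  1·M_1 + 4·M_2 + 1·M_3 = 6(Δ_2 - Δ_1) = 24
  1·M_2 + 4·M_3 + 1·M_4 = 6(Δ_3 - Δ_2) = 12
Clamped end conditions give two more equations: 2h_0·M_0 + h_0·M_1 = 6(Δ_0 - p'(-1)) = 72 and h_3·M_3 + 2h_3·M_4 = 6(p'(3) - Δ_3) = -42.
Hence M_0 = 1493/28, M_1 = -485/14, M_2 = 53/4, M_3 = 79/14, M_4 = -667/28.
On [0, 1], with p_1(x) = a_1 + b_1·x + c_1·x² + d_1·x³: c_1 = M_1/2 = -485/28, d_1 = (M_2 - M_1)/(6h_1) = 447/56, b_1 = Δ_1 - h_1(2M_1 + M_2)/6 = 411/56.

7.9821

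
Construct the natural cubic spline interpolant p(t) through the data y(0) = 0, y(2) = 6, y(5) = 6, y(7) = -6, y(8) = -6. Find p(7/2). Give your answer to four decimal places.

9.0015

With M_i denoting the second derivative at x_i, h_i = 2, 3, 2, 1, and Δ_i = (y_(i+1) − y_i)/h_i = 3, 0, -6, 0:
  2·M_0 + 10·M_1 + 3·M_2 = 6(Δ_1 - Δ_0) = -18
  3·M_1 + 10·M_2 + 2·M_3 = 6(Δ_2 - Δ_1) = -36
  2·M_2 + 6·M_3 + 1·M_4 = 6(Δ_3 - Δ_2) = 36
Natural end conditions: M_0 = M_4 = 0.
Forward elimination and back-substitution give M_0 = 0, M_1 = -72/253, M_2 = -1278/253, M_3 = 1944/253, M_4 = 0.
On [2, 5], p(t) = 6 + 711/253·(t - 2) - 36/253·(t - 2)² - 67/253·(t - 2)³.
With (t - 2) = 3/2: p(7/2) = 18219/2024.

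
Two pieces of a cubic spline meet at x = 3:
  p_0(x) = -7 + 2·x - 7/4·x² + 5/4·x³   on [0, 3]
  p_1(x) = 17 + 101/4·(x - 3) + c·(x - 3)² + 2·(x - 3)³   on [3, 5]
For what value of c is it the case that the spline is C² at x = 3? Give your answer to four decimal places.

9.5000

p_0''(x) = -7/2 + 15/2·x, so p_0''(3) = 19. On the right, p_1''(3) = 2c, so c = 19/2.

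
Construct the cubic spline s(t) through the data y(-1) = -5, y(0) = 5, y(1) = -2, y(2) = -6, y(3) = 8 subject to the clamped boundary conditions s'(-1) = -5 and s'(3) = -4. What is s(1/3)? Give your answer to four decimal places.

5.1323

Let M_i = s''(x_i). Step sizes h_i = 1, 1, 1, 1; slopes of the chords Δ_i = (y_(i+1) - y_i)/h_i = 10, -7, -4, 14.
  1·M_0 + 4·M_1 + 1·M_2 = 6(Δ_1 - Δ_0) = -102
  1·M_1 + 4·M_2 + 1·M_3 = 6(Δ_2 - Δ_1) = 18
  1·M_2 + 4·M_3 + 1·M_4 = 6(Δ_3 - Δ_2) = 108
Clamped end conditions give two more equations: 2h_0·M_0 + h_0·M_1 = 6(Δ_0 - s'(-1)) = 90 and h_3·M_3 + 2h_3·M_4 = 6(s'(3) - Δ_3) = -108.
Forward elimination and back-substitution give M_0 = 466/7, M_1 = -302/7, M_2 = 4, M_3 = 316/7, M_4 = -536/7.
On [0, 1], s(t) = 5 + 47/7·t - 151/7·t² + 55/7·t³.
With t = 1/3: s(1/3) = 970/189.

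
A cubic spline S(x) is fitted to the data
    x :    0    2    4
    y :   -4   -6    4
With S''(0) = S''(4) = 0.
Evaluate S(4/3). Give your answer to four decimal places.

-6.4444

With M_i denoting the second derivative at x_i, h_i = 2, 2, and Δ_i = (y_(i+1) − y_i)/h_i = -1, 5:
  2·M_0 + 8·M_1 + 2·M_2 = 6(Δ_1 - Δ_0) = 36
Natural end conditions: M_0 = M_2 = 0.
Hence M_0 = 0, M_1 = 9/2, M_2 = 0.
On [0, 2], S(x) = -4 - 5/2·x + 0·x² + 3/8·x³.
With x = 4/3: S(4/3) = -58/9.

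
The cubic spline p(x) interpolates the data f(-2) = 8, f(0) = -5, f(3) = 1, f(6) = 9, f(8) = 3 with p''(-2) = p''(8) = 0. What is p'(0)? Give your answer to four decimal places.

With σ_i denoting the second derivative at x_i, h_i = 2, 3, 3, 2, and Δ_i = (y_(i+1) − y_i)/h_i = -13/2, 2, 8/3, -3:
  2·σ_0 + 10·σ_1 + 3·σ_2 = 6(Δ_1 - Δ_0) = 51
  3·σ_1 + 12·σ_2 + 3·σ_3 = 6(Δ_2 - Δ_1) = 4
  3·σ_2 + 10·σ_3 + 2·σ_4 = 6(Δ_3 - Δ_2) = -34
Natural end conditions: σ_0 = σ_4 = 0.
Solving: σ_0 = 0, σ_1 = 349/68, σ_2 = -11/102, σ_3 = -229/68, σ_4 = 0.
On [0, 3], p'(x) = b_1 + 2c_1·x + 3d_1·x² with b_1 = Δ_1 - h_1(2σ_1 + σ_2)/6 = -157/51, c_1 = σ_1/2 = 349/136, d_1 = (σ_2 - σ_1)/(6h_1) = -1069/3672. So p'(0) = -157/51.

-3.0784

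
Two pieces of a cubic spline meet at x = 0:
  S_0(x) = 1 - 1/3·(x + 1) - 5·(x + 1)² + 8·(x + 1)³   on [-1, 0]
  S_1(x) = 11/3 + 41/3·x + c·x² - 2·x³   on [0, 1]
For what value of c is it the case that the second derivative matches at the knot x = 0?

19

S_0''(x) = -10 + 48·(x + 1), so S_0''(0) = 38. On the right, S_1''(0) = 2c, so c = 19.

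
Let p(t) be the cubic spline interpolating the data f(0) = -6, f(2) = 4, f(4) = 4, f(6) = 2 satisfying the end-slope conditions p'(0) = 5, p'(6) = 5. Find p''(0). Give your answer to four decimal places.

1.8000

Write σ_i for p''(x_i). With h_i = 2, 2, 2 and divided differences Δ_i = 5, 0, -1, the continuity of p' gives the tridiagonal system
  2·σ_0 + 8·σ_1 + 2·σ_2 = 6(Δ_1 - Δ_0) = -30
  2·σ_1 + 8·σ_2 + 2·σ_3 = 6(Δ_2 - Δ_1) = -6
Clamped end conditions give two more equations: 2h_0·σ_0 + h_0·σ_1 = 6(Δ_0 - p'(0)) = 0 and h_2·σ_2 + 2h_2·σ_3 = 6(p'(6) - Δ_2) = 36.
Forward elimination and back-substitution give σ_0 = 9/5, σ_1 = -18/5, σ_2 = -12/5, σ_3 = 51/5.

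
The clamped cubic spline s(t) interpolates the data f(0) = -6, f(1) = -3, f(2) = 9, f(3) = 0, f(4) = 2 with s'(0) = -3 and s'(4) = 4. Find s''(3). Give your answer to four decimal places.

29.9286

With σ_i denoting the second derivative at x_i, h_i = 1, 1, 1, 1, and Δ_i = (y_(i+1) − y_i)/h_i = 3, 12, -9, 2:
  1·σ_0 + 4·σ_1 + 1·σ_2 = 6(Δ_1 - Δ_0) = 54
  1·σ_1 + 4·σ_2 + 1·σ_3 = 6(Δ_2 - Δ_1) = -126
  1·σ_2 + 4·σ_3 + 1·σ_4 = 6(Δ_3 - Δ_2) = 66
Clamped end conditions give two more equations: 2h_0·σ_0 + h_0·σ_1 = 6(Δ_0 - s'(0)) = 36 and h_3·σ_3 + 2h_3·σ_4 = 6(s'(4) - Δ_3) = 12.
Hence σ_0 = 181/28, σ_1 = 323/14, σ_2 = -179/4, σ_3 = 419/14, σ_4 = -251/28.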